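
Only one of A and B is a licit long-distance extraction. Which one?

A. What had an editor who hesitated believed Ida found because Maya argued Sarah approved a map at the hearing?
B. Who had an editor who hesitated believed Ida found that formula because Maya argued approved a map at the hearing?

In B, the wh-phrase is extracted from inside an adjunct island (introduced by "because"), which blocks movement.
In A, the extraction path crosses only that-complement boundaries, which are transparent.
So A is grammatical.

A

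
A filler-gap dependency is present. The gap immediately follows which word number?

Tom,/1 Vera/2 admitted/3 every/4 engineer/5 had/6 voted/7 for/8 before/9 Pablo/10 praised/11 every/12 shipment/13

8

The displaced element is "Tom" (word 1).
It is linked across 1 clause boundary (Ø).
It functions as the object of the preposition "for" of "voted", so the gap sits immediately after word 8 ("for").
Base order: Vera admitted every engineer had voted for Tom before Pablo praised every shipment.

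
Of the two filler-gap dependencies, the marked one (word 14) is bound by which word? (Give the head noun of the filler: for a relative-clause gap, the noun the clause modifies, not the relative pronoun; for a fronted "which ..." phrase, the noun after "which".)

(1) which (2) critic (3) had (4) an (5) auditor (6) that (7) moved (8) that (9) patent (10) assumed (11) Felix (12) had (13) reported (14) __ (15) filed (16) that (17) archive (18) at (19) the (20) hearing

2

The marked gap is the subject of "filed".
Its filler is the fronted wh-phrase "which critic", at word 2.
(The other dependency links word 5 to a gap after word 6.)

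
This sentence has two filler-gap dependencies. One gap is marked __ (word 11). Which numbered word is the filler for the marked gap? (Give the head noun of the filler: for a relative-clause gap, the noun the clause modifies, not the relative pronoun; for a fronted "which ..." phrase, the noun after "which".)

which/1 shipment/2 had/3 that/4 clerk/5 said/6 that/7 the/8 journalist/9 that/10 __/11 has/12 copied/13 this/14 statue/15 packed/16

The marked gap is inside the relative clause, the subject of "copied".
Its filler is the head noun "journalist" (via "that"), at word 9.
(The other dependency links word 2 to a gap after word 16.)

9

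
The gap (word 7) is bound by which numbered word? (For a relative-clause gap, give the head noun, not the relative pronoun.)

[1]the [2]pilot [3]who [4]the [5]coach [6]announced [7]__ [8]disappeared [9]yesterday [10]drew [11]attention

The gap at 7 is the subject of "disappeared", inside a relative clause.
The relative pronoun is "who" (word 3); it is bound by the head noun immediately before it.
Its filler is the head noun "pilot", at word 2.

2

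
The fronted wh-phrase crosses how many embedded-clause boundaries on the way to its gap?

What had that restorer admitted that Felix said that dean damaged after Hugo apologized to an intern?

2

"what" is extracted from the object of "damaged".
Boundaries crossed, outermost first: [that], [Ø] — 2 in total.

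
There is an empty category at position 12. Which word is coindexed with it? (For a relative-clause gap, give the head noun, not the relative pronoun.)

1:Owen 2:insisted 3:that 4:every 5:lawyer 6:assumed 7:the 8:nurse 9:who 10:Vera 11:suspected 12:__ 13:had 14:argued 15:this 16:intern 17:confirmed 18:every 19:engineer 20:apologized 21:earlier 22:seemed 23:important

8

The gap at 12 is the subject of "argued", inside a relative clause.
The relative pronoun is "who" (word 9); it is bound by the head noun immediately before it.
Its filler is the head noun "nurse", at word 8.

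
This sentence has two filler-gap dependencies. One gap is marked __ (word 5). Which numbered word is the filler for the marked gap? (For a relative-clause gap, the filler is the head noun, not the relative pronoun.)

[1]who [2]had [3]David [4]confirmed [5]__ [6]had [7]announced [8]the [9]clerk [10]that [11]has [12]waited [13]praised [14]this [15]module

1

The marked gap is the subject of "announced".
Its filler is the fronted wh-phrase "who", at word 1.
(The other dependency links word 9 to a gap after word 10.)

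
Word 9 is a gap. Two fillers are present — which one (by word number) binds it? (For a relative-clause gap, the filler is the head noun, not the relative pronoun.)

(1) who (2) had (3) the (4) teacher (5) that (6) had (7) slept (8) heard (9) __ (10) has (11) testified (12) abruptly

The marked gap is the subject of "testified".
Its filler is the fronted wh-phrase "who", at word 1.
(The other dependency links word 4 to a gap after word 5.)

1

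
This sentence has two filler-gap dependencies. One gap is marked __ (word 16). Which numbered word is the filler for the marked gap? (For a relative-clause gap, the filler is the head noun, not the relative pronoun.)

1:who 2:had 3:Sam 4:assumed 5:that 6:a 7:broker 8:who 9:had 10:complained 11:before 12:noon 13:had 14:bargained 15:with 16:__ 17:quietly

The marked gap is the object of the preposition "with" of "bargained".
Its filler is the fronted wh-phrase "who", at word 1.
(The other dependency links word 7 to a gap after word 8.)

1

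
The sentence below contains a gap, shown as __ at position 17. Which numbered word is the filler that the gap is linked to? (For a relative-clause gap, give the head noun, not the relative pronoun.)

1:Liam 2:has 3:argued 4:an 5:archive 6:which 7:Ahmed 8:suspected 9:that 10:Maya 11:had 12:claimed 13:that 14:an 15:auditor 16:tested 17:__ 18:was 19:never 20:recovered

5

The gap at 17 is the object of "tested", inside a relative clause.
The relative pronoun is "which" (word 6); it is bound by the head noun immediately before it.
Its filler is the head noun "archive", at word 5.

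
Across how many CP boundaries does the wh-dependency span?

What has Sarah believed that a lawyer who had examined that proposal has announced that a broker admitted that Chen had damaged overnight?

3

"what" is extracted from the object of "damaged".
Boundaries crossed, outermost first: [that], [that], [that] — 3 in total.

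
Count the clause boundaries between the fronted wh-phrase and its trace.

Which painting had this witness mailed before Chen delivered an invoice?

0

"which painting" originates inside the matrix clause — no clause boundary is crossed.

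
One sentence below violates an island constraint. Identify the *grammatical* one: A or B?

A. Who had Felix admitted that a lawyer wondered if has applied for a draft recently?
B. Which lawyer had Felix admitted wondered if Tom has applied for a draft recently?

In A, the wh-phrase is extracted from inside a wh-island (introduced by "if"), which blocks movement.
In B, the extraction path crosses only that-complement boundaries, which are transparent.
So B is grammatical.

B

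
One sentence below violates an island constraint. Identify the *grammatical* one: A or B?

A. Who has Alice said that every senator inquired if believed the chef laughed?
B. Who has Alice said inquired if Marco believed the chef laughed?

B

In A, the wh-phrase is extracted from inside a wh-island (introduced by "if"), which blocks movement.
In B, the extraction path crosses only that-complement boundaries, which are transparent.
So B is grammatical.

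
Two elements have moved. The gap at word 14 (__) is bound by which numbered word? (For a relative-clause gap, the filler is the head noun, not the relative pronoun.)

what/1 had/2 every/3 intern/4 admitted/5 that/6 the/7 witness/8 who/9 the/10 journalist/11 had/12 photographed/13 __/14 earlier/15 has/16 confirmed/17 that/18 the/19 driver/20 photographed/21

The marked gap is inside the relative clause, the direct object of "photographed".
Its filler is the head noun "witness" (via "who"), at word 8.
(The other dependency links word 1 to a gap after word 21.)

8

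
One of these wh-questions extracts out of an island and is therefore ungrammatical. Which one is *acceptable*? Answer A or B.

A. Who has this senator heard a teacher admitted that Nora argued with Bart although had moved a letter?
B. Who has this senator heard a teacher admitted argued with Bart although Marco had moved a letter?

B

In A, the wh-phrase is extracted from inside an adjunct island (introduced by "although"), which blocks movement.
In B, the extraction path crosses only that-complement boundaries, which are transparent.
So B is grammatical.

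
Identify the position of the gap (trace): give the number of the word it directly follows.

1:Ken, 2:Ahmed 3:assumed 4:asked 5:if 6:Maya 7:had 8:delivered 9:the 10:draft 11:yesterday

3

The displaced element is "Ken" (word 1).
It is linked across 1 clause boundary (Ø).
It functions as the subject of "asked", so the gap sits immediately after word 3 ("assumed").
Base order: Ahmed assumed that Ken asked if Maya had delivered the draft yesterday.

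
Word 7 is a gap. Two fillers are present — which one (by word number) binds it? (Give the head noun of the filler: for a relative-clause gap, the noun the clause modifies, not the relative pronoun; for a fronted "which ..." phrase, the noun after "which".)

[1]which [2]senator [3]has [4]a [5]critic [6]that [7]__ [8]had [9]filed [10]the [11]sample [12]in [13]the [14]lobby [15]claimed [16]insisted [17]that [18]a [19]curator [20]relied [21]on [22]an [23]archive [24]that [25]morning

5

The marked gap is inside the relative clause, the subject of "filed".
Its filler is the head noun "critic" (via "that"), at word 5.
(The other dependency links word 2 to a gap after word 15.)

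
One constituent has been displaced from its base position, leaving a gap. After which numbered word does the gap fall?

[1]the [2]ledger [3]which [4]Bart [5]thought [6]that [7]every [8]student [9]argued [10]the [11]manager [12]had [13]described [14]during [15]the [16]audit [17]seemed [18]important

The displaced element is "the ledger" (word 2).
It is linked across 2 clause boundaries (that → Ø).
It functions as the direct object of "described", so the gap sits immediately after word 13 ("described").
Base order: Bart thought that every student argued the manager had described the ledger during the audit.

13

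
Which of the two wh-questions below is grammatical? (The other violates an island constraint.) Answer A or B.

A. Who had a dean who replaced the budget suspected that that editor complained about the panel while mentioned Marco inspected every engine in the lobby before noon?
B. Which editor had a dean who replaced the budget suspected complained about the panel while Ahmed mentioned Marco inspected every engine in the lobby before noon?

B

In A, the wh-phrase is extracted from inside an adjunct island (introduced by "while"), which blocks movement.
In B, the extraction path crosses only that-complement boundaries, which are transparent.
So B is grammatical.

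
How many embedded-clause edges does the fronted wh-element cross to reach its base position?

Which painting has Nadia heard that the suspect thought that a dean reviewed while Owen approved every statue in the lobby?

"which painting" is extracted from the object of "reviewed".
Boundaries crossed, outermost first: [that], [that] — 2 in total.

2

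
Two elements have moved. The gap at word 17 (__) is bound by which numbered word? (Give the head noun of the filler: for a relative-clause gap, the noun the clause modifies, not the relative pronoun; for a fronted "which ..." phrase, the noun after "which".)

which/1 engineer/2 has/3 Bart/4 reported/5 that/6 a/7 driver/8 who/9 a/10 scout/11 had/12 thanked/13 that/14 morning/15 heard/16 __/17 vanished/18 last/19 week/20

The marked gap is the subject of "vanished".
Its filler is the fronted wh-phrase "which engineer", at word 2.
(The other dependency links word 8 to a gap after word 13.)

2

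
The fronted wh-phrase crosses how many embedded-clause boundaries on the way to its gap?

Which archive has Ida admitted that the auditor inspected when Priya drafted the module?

"which archive" is extracted from the object of "inspected".
Boundaries crossed, outermost first: [that] — 1 in total.

1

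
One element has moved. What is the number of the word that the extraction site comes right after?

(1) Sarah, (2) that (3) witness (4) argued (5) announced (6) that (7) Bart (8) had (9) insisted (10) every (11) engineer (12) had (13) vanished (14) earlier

4

The displaced element is "Sarah" (word 1).
It is linked across 1 clause boundary (Ø).
It functions as the subject of "announced", so the gap sits immediately after word 4 ("argued").
Base order: That witness argued Sarah announced that Bart had insisted every engineer had vanished earlier.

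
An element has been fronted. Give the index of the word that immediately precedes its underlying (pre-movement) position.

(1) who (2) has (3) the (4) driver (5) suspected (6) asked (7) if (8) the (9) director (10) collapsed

5

The displaced element is "who" (word 1).
It is linked across 1 clause boundary (Ø).
It functions as the subject of "asked", so the gap sits immediately after word 5 ("suspected").
Base order: The driver has suspected that who asked if the director collapsed.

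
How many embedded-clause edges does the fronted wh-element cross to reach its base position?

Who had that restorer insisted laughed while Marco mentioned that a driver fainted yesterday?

"who" is extracted from the subject of "laughed".
Boundaries crossed, outermost first: [Ø] — 1 in total.

1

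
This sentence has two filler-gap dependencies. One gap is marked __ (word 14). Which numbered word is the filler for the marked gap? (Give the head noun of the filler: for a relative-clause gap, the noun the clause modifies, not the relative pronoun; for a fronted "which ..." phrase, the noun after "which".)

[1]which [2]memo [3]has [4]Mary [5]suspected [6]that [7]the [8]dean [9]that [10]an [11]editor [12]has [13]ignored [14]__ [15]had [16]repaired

8

The marked gap is inside the relative clause, the direct object of "ignored".
Its filler is the head noun "dean" (via "that"), at word 8.
(The other dependency links word 2 to a gap after word 16.)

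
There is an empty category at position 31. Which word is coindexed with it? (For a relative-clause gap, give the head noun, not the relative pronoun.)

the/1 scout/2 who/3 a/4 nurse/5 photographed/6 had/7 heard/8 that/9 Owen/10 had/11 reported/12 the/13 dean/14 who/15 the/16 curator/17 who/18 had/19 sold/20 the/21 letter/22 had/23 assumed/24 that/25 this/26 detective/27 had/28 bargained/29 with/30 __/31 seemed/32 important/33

14

The gap at 31 is the prepositional object of "bargained", inside a relative clause.
The relative pronoun is "who" (word 15); it is bound by the head noun immediately before it.
Its filler is the head noun "dean", at word 14.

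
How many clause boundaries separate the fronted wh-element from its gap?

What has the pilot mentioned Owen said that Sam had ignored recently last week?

"what" is extracted from the object of "ignored".
Boundaries crossed, outermost first: [Ø], [that] — 2 in total.

2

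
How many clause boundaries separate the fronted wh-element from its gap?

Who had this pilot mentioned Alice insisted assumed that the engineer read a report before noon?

2

"who" is extracted from the subject of "assumed".
Boundaries crossed, outermost first: [Ø], [Ø] — 2 in total.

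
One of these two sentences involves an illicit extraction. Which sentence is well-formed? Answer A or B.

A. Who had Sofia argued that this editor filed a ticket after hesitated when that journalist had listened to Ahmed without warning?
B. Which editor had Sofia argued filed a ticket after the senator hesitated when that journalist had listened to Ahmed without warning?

B

In A, the wh-phrase is extracted from inside an adjunct island (introduced by "after"), which blocks movement.
In B, the extraction path crosses only that-complement boundaries, which are transparent.
So B is grammatical.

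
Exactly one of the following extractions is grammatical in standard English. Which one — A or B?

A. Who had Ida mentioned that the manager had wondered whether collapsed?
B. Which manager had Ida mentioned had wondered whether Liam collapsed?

B

In A, the wh-phrase is extracted from inside a wh-island (introduced by "whether"), which blocks movement.
In B, the extraction path crosses only that-complement boundaries, which are transparent.
So B is grammatical.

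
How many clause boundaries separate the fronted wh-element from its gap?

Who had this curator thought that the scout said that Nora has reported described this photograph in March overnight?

3

"who" is extracted from the subject of "described".
Boundaries crossed, outermost first: [that], [that], [Ø] — 3 in total.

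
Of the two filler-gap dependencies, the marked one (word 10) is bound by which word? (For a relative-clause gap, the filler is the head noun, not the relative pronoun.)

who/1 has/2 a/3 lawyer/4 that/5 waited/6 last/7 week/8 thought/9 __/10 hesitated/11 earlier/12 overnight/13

1

The marked gap is the subject of "hesitated".
Its filler is the fronted wh-phrase "who", at word 1.
(The other dependency links word 4 to a gap after word 5.)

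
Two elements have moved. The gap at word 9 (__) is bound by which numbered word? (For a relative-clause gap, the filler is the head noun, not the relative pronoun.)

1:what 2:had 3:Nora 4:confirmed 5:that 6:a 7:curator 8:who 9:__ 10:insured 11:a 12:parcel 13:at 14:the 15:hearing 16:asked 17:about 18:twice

The marked gap is inside the relative clause, the subject of "insured".
Its filler is the head noun "curator" (via "who"), at word 7.
(The other dependency links word 1 to a gap after word 17.)

7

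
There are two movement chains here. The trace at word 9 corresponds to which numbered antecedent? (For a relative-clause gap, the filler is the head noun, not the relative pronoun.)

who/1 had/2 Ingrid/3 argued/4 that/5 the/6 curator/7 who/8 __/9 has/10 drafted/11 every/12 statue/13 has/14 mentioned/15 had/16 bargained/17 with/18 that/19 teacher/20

The marked gap is inside the relative clause, the subject of "drafted".
Its filler is the head noun "curator" (via "who"), at word 7.
(The other dependency links word 1 to a gap after word 15.)

7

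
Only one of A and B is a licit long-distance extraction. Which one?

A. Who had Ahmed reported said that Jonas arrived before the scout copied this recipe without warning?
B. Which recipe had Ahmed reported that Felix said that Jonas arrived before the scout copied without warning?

A

In B, the wh-phrase is extracted from inside an adjunct island (introduced by "before"), which blocks movement.
In A, the extraction path crosses only that-complement boundaries, which are transparent.
So A is grammatical.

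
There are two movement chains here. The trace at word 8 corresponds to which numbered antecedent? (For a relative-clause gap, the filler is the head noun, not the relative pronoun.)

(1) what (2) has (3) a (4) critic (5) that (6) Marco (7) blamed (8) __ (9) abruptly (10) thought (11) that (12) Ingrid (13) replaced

The marked gap is inside the relative clause, the direct object of "blamed".
Its filler is the head noun "critic" (via "that"), at word 4.
(The other dependency links word 1 to a gap after word 13.)

4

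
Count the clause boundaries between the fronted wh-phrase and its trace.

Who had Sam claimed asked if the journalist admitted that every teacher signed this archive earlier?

"who" is extracted from the subject of "asked".
Boundaries crossed, outermost first: [Ø] — 1 in total.

1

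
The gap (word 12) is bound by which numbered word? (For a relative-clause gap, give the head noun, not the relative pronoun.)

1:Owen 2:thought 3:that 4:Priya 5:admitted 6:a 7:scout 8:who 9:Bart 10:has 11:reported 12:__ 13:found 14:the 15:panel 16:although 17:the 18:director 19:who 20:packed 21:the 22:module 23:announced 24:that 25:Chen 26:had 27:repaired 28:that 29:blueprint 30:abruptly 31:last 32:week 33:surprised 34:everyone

7

The gap at 12 is the subject of "found", inside a relative clause.
The relative pronoun is "who" (word 8); it is bound by the head noun immediately before it.
Its filler is the head noun "scout", at word 7.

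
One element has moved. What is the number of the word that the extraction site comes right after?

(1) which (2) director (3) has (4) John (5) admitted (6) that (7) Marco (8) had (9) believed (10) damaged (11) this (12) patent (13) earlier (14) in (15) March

The displaced element is "which director" (word 2).
It is linked across 2 clause boundaries (that → Ø).
It functions as the subject of "damaged", so the gap sits immediately after word 9 ("believed").
Base order: John has admitted that Marco had believed that which director damaged this patent earlier in March.

9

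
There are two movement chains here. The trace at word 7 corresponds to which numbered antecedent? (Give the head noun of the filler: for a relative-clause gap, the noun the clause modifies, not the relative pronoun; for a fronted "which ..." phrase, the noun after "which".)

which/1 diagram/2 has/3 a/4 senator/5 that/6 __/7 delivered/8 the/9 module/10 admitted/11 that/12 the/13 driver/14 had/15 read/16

5

The marked gap is inside the relative clause, the subject of "delivered".
Its filler is the head noun "senator" (via "that"), at word 5.
(The other dependency links word 2 to a gap after word 16.)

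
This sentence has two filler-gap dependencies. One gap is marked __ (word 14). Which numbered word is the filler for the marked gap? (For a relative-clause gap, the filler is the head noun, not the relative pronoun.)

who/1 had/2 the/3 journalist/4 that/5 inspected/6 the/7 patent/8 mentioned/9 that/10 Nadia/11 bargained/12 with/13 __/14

1

The marked gap is the object of the preposition "with" of "bargained".
Its filler is the fronted wh-phrase "who", at word 1.
(The other dependency links word 4 to a gap after word 5.)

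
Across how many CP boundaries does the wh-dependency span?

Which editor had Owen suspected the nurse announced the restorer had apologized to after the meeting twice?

2

"which editor" is extracted from the PP object of "apologized".
Boundaries crossed, outermost first: [Ø], [Ø] — 2 in total.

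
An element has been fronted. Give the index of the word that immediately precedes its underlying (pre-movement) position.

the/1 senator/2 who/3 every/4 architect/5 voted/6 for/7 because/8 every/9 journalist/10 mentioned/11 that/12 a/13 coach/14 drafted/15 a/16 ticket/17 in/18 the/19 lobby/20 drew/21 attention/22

The displaced element is "the senator" (word 2).
It functions as the object of the preposition "for" of "voted", so the gap sits immediately after word 7 ("for").
Base order: Every architect voted for the senator because every journalist mentioned that a coach drafted a ticket in the lobby.

7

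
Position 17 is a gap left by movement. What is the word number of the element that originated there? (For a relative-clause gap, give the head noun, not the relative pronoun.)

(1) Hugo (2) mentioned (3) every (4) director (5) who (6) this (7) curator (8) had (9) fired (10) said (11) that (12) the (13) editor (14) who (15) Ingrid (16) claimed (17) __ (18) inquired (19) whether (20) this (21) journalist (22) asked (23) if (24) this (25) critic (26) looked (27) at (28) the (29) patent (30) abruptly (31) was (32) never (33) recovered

13

The gap at 17 is the subject of "inquired", inside a relative clause.
The relative pronoun is "who" (word 14); it is bound by the head noun immediately before it.
Its filler is the head noun "editor", at word 13.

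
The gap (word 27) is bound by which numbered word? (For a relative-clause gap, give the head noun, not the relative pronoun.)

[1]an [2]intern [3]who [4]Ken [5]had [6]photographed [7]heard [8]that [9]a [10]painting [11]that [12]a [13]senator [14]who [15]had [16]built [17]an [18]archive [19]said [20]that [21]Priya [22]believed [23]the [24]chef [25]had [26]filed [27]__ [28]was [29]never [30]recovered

10

The gap at 27 is the object of "filed", inside a relative clause.
The relative pronoun is "that" (word 11); it is bound by the head noun immediately before it.
Its filler is the head noun "painting", at word 10.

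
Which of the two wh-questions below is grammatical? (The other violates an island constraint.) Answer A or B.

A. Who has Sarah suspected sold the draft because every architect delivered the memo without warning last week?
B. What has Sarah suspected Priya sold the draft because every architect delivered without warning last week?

In B, the wh-phrase is extracted from inside an adjunct island (introduced by "because"), which blocks movement.
In A, the extraction path crosses only that-complement boundaries, which are transparent.
So A is grammatical.

A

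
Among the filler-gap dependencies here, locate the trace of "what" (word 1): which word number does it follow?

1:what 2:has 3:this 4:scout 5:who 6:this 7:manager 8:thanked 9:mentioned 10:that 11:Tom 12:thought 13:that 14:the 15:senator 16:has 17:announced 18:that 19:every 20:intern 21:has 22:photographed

The displaced element is "what" (word 1).
It is linked across 3 clause boundaries (that → that → that).
It functions as the direct object of "photographed", so the gap sits immediately after word 22 ("photographed").
Base order: This scout who this manager thanked has mentioned that Tom thought that the senator has announced that every intern has photographed what.

22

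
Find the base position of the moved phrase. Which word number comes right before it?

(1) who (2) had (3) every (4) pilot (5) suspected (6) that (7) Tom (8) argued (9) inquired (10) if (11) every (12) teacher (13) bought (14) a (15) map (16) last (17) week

8

The displaced element is "who" (word 1).
It is linked across 2 clause boundaries (that → Ø).
It functions as the subject of "inquired", so the gap sits immediately after word 8 ("argued").
Base order: Every pilot had suspected that Tom argued that who inquired if every teacher bought a map last week.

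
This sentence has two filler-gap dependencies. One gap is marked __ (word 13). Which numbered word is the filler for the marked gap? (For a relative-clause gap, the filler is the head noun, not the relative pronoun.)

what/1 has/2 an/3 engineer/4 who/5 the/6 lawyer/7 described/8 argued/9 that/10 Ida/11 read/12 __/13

The marked gap is the direct object of "read".
Its filler is the fronted wh-phrase "what", at word 1.
(The other dependency links word 4 to a gap after word 8.)

1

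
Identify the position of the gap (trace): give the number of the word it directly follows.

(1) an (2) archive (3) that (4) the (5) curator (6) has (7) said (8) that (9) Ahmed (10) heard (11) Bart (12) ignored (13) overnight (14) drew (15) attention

12

The displaced element is "an archive" (word 2).
It is linked across 2 clause boundaries (that → Ø).
It functions as the direct object of "ignored", so the gap sits immediately after word 12 ("ignored").
Base order: The curator has said that Ahmed heard Bart ignored an archive overnight.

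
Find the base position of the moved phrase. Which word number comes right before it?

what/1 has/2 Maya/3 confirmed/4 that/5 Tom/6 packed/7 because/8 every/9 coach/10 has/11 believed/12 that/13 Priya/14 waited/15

7

The displaced element is "what" (word 1).
It is linked across 1 clause boundary (that).
It functions as the direct object of "packed", so the gap sits immediately after word 7 ("packed").
Base order: Maya has confirmed that Tom packed what because every coach has believed that Priya waited.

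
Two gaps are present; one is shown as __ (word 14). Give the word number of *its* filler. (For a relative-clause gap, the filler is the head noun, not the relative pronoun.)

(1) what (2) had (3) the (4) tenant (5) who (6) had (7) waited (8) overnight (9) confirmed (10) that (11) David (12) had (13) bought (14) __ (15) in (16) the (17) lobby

1

The marked gap is the direct object of "bought".
Its filler is the fronted wh-phrase "what", at word 1.
(The other dependency links word 4 to a gap after word 5.)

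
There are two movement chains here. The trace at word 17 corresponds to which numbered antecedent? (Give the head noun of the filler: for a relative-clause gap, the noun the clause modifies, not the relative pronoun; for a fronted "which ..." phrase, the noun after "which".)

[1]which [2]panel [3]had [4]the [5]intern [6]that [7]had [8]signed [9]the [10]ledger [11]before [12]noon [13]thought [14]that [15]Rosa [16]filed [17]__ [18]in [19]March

2

The marked gap is the direct object of "filed".
Its filler is the fronted wh-phrase "which panel", at word 2.
(The other dependency links word 5 to a gap after word 6.)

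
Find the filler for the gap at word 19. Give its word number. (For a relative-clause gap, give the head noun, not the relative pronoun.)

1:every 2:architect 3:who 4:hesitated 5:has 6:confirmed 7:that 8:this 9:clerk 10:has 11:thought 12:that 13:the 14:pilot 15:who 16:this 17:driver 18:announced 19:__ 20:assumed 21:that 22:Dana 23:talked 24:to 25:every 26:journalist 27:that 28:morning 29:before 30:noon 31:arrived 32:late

14

The gap at 19 is the subject of "assumed", inside a relative clause.
The relative pronoun is "who" (word 15); it is bound by the head noun immediately before it.
Its filler is the head noun "pilot", at word 14.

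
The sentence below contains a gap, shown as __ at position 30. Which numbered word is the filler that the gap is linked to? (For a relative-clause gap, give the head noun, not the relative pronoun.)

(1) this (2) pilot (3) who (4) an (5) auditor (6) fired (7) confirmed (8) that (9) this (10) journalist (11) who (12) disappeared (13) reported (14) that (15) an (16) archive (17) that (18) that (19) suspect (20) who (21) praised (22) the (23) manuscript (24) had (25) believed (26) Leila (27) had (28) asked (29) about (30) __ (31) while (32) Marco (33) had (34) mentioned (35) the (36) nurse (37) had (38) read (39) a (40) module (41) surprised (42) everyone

The gap at 30 is the prepositional object of "asked", inside a relative clause.
The relative pronoun is "that" (word 17); it is bound by the head noun immediately before it.
Its filler is the head noun "archive", at word 16.

16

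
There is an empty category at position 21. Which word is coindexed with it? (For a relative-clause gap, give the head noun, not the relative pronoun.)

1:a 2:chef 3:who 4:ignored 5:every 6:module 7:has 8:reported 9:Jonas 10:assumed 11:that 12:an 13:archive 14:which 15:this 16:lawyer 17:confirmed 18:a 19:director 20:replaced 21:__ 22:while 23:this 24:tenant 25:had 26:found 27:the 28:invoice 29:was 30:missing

The gap at 21 is the object of "replaced", inside a relative clause.
The relative pronoun is "which" (word 14); it is bound by the head noun immediately before it.
Its filler is the head noun "archive", at word 13.

13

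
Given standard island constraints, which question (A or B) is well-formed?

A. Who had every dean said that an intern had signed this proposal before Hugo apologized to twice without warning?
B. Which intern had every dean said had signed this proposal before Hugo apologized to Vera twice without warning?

In A, the wh-phrase is extracted from inside an adjunct island (introduced by "before"), which blocks movement.
In B, the extraction path crosses only that-complement boundaries, which are transparent.
So B is grammatical.

B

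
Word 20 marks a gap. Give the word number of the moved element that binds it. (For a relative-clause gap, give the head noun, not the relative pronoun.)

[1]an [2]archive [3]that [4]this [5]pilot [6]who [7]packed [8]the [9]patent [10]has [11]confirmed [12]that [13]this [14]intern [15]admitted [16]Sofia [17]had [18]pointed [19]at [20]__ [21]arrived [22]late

The gap at 20 is the prepositional object of "pointed", inside a relative clause.
The relative pronoun is "that" (word 3); it is bound by the head noun immediately before it.
Its filler is the head noun "archive", at word 2.

2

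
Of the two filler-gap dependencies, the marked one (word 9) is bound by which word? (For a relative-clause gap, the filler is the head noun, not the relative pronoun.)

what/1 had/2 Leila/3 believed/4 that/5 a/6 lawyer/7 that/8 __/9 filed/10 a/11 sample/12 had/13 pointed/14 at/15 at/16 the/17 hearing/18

The marked gap is inside the relative clause, the subject of "filed".
Its filler is the head noun "lawyer" (via "that"), at word 7.
(The other dependency links word 1 to a gap after word 15.)

7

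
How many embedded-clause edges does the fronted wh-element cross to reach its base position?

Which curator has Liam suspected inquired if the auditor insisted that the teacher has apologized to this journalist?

"which curator" is extracted from the subject of "inquired".
Boundaries crossed, outermost first: [Ø] — 1 in total.

1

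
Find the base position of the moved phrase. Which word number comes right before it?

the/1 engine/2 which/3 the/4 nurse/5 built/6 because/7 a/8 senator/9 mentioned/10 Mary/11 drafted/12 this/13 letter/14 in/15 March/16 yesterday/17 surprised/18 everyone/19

The displaced element is "the engine" (word 2).
It functions as the direct object of "built", so the gap sits immediately after word 6 ("built").
Base order: The nurse built the engine because a senator mentioned Mary drafted this letter in March yesterday.

6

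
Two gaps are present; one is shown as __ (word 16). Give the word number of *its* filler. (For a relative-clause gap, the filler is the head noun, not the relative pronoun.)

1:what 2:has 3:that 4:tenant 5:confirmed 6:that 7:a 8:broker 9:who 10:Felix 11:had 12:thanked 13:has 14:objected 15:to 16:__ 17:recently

1

The marked gap is the object of the preposition "to" of "objected".
Its filler is the fronted wh-phrase "what", at word 1.
(The other dependency links word 8 to a gap after word 12.)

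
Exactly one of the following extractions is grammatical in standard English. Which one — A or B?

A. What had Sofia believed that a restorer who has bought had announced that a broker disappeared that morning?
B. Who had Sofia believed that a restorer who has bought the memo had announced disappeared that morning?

B

In A, the wh-phrase is extracted from inside a complex-NP island (relative clause) (introduced by "who"), which blocks movement.
In B, the extraction path crosses only that-complement boundaries, which are transparent.
So B is grammatical.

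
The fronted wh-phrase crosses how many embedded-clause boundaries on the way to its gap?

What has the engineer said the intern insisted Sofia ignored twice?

"what" is extracted from the object of "ignored".
Boundaries crossed, outermost first: [Ø], [Ø] — 2 in total.

2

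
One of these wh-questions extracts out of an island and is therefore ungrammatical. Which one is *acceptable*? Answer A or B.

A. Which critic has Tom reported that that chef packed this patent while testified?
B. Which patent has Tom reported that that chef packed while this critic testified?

B

In A, the wh-phrase is extracted from inside an adjunct island (introduced by "while"), which blocks movement.
In B, the extraction path crosses only that-complement boundaries, which are transparent.
So B is grammatical.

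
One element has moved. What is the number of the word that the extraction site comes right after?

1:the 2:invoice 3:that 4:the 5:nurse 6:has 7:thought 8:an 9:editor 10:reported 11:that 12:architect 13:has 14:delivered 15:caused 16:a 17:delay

14

The displaced element is "the invoice" (word 2).
It is linked across 2 clause boundaries (Ø → Ø).
It functions as the direct object of "delivered", so the gap sits immediately after word 14 ("delivered").
Base order: The nurse has thought an editor reported that architect has delivered the invoice.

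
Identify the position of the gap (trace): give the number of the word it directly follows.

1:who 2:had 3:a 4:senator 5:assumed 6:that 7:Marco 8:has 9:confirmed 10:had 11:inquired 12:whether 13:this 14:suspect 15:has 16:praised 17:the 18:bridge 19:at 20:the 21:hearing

9

The displaced element is "who" (word 1).
It is linked across 2 clause boundaries (that → Ø).
It functions as the subject of "inquired", so the gap sits immediately after word 9 ("confirmed").
Base order: A senator had assumed that Marco has confirmed that who had inquired whether this suspect has praised the bridge at the hearing.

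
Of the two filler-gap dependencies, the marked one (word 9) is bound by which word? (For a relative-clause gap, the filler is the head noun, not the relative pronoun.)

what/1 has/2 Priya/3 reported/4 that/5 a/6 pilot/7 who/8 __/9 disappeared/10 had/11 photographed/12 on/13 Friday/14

The marked gap is inside the relative clause, the subject of "disappeared".
Its filler is the head noun "pilot" (via "who"), at word 7.
(The other dependency links word 1 to a gap after word 12.)

7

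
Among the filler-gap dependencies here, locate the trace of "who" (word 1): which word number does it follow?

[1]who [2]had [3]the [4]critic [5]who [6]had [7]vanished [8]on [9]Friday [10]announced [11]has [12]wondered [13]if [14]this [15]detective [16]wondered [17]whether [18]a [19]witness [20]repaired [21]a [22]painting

The displaced element is "who" (word 1).
It is linked across 1 clause boundary (Ø).
It functions as the subject of "wondered", so the gap sits immediately after word 10 ("announced").
Base order: The critic who had vanished on Friday had announced that who has wondered if this detective wondered whether a witness repaired a painting.

10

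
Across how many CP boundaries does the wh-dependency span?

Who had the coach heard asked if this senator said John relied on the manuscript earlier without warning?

1

"who" is extracted from the subject of "asked".
Boundaries crossed, outermost first: [Ø] — 1 in total.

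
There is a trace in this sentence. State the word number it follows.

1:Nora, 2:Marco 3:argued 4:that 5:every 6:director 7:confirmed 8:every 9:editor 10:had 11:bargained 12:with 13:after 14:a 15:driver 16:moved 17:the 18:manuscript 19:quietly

The displaced element is "Nora" (word 1).
It is linked across 2 clause boundaries (that → Ø).
It functions as the object of the preposition "with" of "bargained", so the gap sits immediately after word 12 ("with").
Base order: Marco argued that every director confirmed every editor had bargained with Nora after a driver moved the manuscript quietly.

12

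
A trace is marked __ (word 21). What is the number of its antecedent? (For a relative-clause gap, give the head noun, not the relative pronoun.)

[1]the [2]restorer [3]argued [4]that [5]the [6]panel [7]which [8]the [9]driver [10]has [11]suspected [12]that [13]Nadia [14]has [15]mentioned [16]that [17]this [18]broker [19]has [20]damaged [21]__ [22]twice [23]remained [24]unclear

6

The gap at 21 is the object of "damaged", inside a relative clause.
The relative pronoun is "which" (word 7); it is bound by the head noun immediately before it.
Its filler is the head noun "panel", at word 6.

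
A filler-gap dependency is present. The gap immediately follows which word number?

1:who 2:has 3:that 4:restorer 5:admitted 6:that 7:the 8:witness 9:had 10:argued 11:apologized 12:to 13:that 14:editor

The displaced element is "who" (word 1).
It is linked across 2 clause boundaries (that → Ø).
It functions as the subject of "apologized", so the gap sits immediately after word 10 ("argued").
Base order: That restorer has admitted that the witness had argued that who apologized to that editor.

10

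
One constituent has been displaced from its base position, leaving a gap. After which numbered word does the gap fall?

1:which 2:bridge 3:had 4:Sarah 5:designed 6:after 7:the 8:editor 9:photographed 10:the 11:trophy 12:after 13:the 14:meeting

5

The displaced element is "which bridge" (word 2).
It functions as the direct object of "designed", so the gap sits immediately after word 5 ("designed").
Base order: Sarah had designed which bridge after the editor photographed the trophy after the meeting.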